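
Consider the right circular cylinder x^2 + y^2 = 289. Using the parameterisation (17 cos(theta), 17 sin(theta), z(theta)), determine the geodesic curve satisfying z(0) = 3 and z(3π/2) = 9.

Parameterise the cylinder of radius R = 17 as
    r(θ) = (17 cos θ, 17 sin θ, z(θ)).
The arc-length element is
    ds = sqrt(289 + (dz/dθ)^2) dθ,
so the Lagrangian is L = sqrt(289 + z'^2).
L depends on z' only, not on z or θ, so ∂L/∂z = 0 and
    ∂L/∂z' = z' / sqrt(289 + z'^2).
The Euler-Lagrange equation gives
    d/dθ( z' / sqrt(289 + z'^2) ) = 0,
so z' is constant. Integrating once:
    z(θ) = a θ + b,
a helix on the cylinder (a straight line when the cylinder is unrolled). The constants a, b are determined by the endpoint conditions.
With endpoint conditions z(0) = 3 and z(3π/2) = 9: from z(0) = b we get b = 3, and a·3π/2 + 3 = 9 gives a = 4/π, so
    z(θ) = (4/π) θ + 3.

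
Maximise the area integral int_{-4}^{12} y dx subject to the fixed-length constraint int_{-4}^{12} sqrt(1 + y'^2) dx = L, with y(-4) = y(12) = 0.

Set up the augmented Lagrangian using a multiplier λ for the length constraint:
    F(y, y') = y − λ sqrt(1 + y'^2).
F has no explicit x dependence, so the Beltrami identity yields a first integral
    F − y' ∂F/∂y' = C.
Compute ∂F/∂y' = −λ y' / sqrt(1 + y'^2). Then
    y − λ sqrt(1 + y'^2) + λ y'^2 / sqrt(1 + y'^2) = C
    ⇒  y − λ / sqrt(1 + y'^2) = C.
Solving for y' and integrating gives
    (x − a)^2 + (y − b)^2 = λ^2,
a circular arc of radius λ. The constants a, b are determined by the endpoint conditions y(-4) = y(12) = 0, and λ is fixed implicitly by the length constraint
    ∫_{-4}^{12} sqrt(1 + y'^2) dx = L.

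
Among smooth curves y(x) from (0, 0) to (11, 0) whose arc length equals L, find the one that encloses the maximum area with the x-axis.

Set up the augmented Lagrangian using a multiplier λ for the length constraint:
    F(y, y') = y − λ sqrt(1 + y'^2).
F has no explicit x dependence, so the Beltrami identity yields a first integral
    F − y' ∂F/∂y' = C.
Compute ∂F/∂y' = −λ y' / sqrt(1 + y'^2). Then
    y − λ sqrt(1 + y'^2) + λ y'^2 / sqrt(1 + y'^2) = C
    ⇒  y − λ / sqrt(1 + y'^2) = C.
Solving for y' and integrating gives
    (x − a)^2 + (y − b)^2 = λ^2,
a circular arc of radius λ. The constants a, b are determined by the endpoint conditions y(0) = y(11) = 0, and λ is fixed implicitly by the length constraint
    ∫_{0}^{11} sqrt(1 + y'^2) dx = L.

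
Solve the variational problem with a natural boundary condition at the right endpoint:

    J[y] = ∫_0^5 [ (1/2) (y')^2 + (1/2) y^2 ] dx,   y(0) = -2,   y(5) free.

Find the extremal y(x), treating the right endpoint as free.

The Lagrangian L = (1/2) (y')^2 + (1/2) y^2 gives
    ∂L/∂y = 1 y,   ∂L/∂y' = y'.
Euler-Lagrange: y'' − y = 0.
With k = 1, the general solution is
    y(x) = A cosh(x) + B sinh(x).
Fixed left endpoint y(0) = -2 ⇒ A = -2.
The right endpoint x = 5 is free, so the natural (transversality) condition is ∂L/∂y' |_{x=5} = 0, i.e. y'(5) = 0.
Compute y'(x) = A k sinh(k x) + B k cosh(k x), so
    y'(5) = A k sinh(k·5) + B k cosh(k·5) = 0
    ⇒ B = −A tanh(k·5) = 2 tanh(1·5).
Therefore the extremal is
    y(x) = −2 cosh(1 x) + 2 tanh(1·5) sinh(1 x).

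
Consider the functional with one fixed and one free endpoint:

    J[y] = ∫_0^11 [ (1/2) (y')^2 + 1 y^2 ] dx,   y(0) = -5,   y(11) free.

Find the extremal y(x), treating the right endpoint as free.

The Lagrangian L = (1/2) (y')^2 + 1 y^2 gives
    ∂L/∂y = 2 y,   ∂L/∂y' = y'.
Euler-Lagrange: y'' − 2 y = 0.
With k = sqrt(2), the general solution is
    y(x) = A cosh(sqrt(2) x) + B sinh(sqrt(2) x).
Fixed left endpoint y(0) = -5 ⇒ A = -5.
The right endpoint x = 11 is free, so the natural (transversality) condition is ∂L/∂y' |_{x=11} = 0, i.e. y'(11) = 0.
Compute y'(x) = A k sinh(k x) + B k cosh(k x), so
    y'(11) = A k sinh(k·11) + B k cosh(k·11) = 0
    ⇒ B = −A tanh(k·11) = 5 tanh(sqrt(2)·11).
Therefore the extremal is
    y(x) = −5 cosh(sqrt(2) x) + 5 tanh(sqrt(2)·11) sinh(sqrt(2) x).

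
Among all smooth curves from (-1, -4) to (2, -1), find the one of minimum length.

Arc-length functional: J[y] = ∫ sqrt(1 + (y')^2) dx.
Lagrangian L = sqrt(1 + (y')^2) has no explicit y dependence, so ∂L/∂y = 0 and the Euler-Lagrange equation gives
    d/dx( y' / sqrt(1 + (y')^2) ) = 0  ⇒  y' / sqrt(1 + (y')^2) = const.
Hence y' is constant, so y(x) is affine.
Fitting the endpoints (-1, -4) and (2, -1):
    slope m = ((-1) − (-4)) / (2 − (-1)) = 1,
    intercept c = (-4) − m·(-1) = -3.
Extremal: y(x) = x - 3.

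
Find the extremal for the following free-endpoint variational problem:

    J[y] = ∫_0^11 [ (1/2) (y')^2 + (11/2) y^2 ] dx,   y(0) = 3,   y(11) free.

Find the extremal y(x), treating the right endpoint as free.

The Lagrangian L = (1/2) (y')^2 + (11/2) y^2 gives
    ∂L/∂y = 11 y,   ∂L/∂y' = y'.
Euler-Lagrange: y'' − 11 y = 0.
With k = sqrt(11), the general solution is
    y(x) = A cosh(sqrt(11) x) + B sinh(sqrt(11) x).
Fixed left endpoint y(0) = 3 ⇒ A = 3.
The right endpoint x = 11 is free, so the natural (transversality) condition is ∂L/∂y' |_{x=11} = 0, i.e. y'(11) = 0.
Compute y'(x) = A k sinh(k x) + B k cosh(k x), so
    y'(11) = A k sinh(k·11) + B k cosh(k·11) = 0
    ⇒ B = −A tanh(k·11) = − 3 tanh(sqrt(11)·11).
Therefore the extremal is
    y(x) = 3 cosh(sqrt(11) x) − 3 tanh(sqrt(11)·11) sinh(sqrt(11) x).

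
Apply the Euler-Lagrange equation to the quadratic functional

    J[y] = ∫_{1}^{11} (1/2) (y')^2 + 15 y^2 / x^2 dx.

The Lagrangian is L = (1/2) (y')^2 + 15 y^2 / x^2.
Compute ∂L/∂y = 30y/x^2, ∂L/∂y' = y'.
The Euler-Lagrange equation d/dx(∂L/∂y') − ∂L/∂y = 0 reduces to
    y'' − 30/x^2 · y = 0  (x > 0).
Its general solution is
    y(x) = A x^6 + B x^(-5),
with A, B fixed by the endpoint conditions.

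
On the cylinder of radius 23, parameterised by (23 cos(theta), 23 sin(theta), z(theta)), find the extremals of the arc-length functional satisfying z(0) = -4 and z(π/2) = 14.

Parameterise the cylinder of radius R = 23 as
    r(θ) = (23 cos θ, 23 sin θ, z(θ)).
The arc-length element is
    ds = sqrt(529 + (dz/dθ)^2) dθ,
so the Lagrangian is L = sqrt(529 + z'^2).
L depends on z' only, not on z or θ, so ∂L/∂z = 0 and
    ∂L/∂z' = z' / sqrt(529 + z'^2).
The Euler-Lagrange equation gives
    d/dθ( z' / sqrt(529 + z'^2) ) = 0,
so z' is constant. Integrating once:
    z(θ) = a θ + b,
a helix on the cylinder (a straight line when the cylinder is unrolled). The constants a, b are determined by the endpoint conditions.
With endpoint conditions z(0) = -4 and z(π/2) = 14: from z(0) = b we get b = -4, and a·π/2 + -4 = 14 gives a = 36/π, so
    z(θ) = (36/π) θ − 4.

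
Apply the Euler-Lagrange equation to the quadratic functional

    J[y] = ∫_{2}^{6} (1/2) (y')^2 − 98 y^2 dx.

The Lagrangian is L = (1/2) (y')^2 − 98 y^2.
Compute ∂L/∂y = -196y, ∂L/∂y' = y'.
The Euler-Lagrange equation d/dx(∂L/∂y') − ∂L/∂y = 0 reduces to
    y'' + 196 y = 0.
Its general solution is
    y(x) = A sin(14x) + B cos(14x),
with A, B fixed by the endpoint conditions.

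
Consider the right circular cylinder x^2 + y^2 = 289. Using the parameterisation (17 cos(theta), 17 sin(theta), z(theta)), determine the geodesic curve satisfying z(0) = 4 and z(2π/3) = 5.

Parameterise the cylinder of radius R = 17 as
    r(θ) = (17 cos θ, 17 sin θ, z(θ)).
The arc-length element is
    ds = sqrt(289 + (dz/dθ)^2) dθ,
so the Lagrangian is L = sqrt(289 + z'^2).
L depends on z' only, not on z or θ, so ∂L/∂z = 0 and
    ∂L/∂z' = z' / sqrt(289 + z'^2).
The Euler-Lagrange equation gives
    d/dθ( z' / sqrt(289 + z'^2) ) = 0,
so z' is constant. Integrating once:
    z(θ) = a θ + b,
a helix on the cylinder (a straight line when the cylinder is unrolled). The constants a, b are determined by the endpoint conditions.
With endpoint conditions z(0) = 4 and z(2π/3) = 5: from z(0) = b we get b = 4, and a·2π/3 + 4 = 5 gives a = 3/(2π), so
    z(θ) = (3/(2π)) θ + 4.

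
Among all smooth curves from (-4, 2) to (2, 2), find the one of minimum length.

Arc-length functional: J[y] = ∫ sqrt(1 + (y')^2) dx.
Lagrangian L = sqrt(1 + (y')^2) has no explicit y dependence, so ∂L/∂y = 0 and the Euler-Lagrange equation gives
    d/dx( y' / sqrt(1 + (y')^2) ) = 0  ⇒  y' / sqrt(1 + (y')^2) = const.
Hence y' is constant, so y(x) is affine.
Fitting the endpoints (-4, 2) and (2, 2):
    slope m = (2 − 2) / (2 − (-4)) = 0,
    intercept c = 2 − m·(-4) = 2.
Extremal: y(x) = 2.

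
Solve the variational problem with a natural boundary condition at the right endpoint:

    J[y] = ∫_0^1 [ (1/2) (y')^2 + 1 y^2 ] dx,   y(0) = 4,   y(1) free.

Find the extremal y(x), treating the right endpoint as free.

The Lagrangian L = (1/2) (y')^2 + 1 y^2 gives
    ∂L/∂y = 2 y,   ∂L/∂y' = y'.
Euler-Lagrange: y'' − 2 y = 0.
With k = sqrt(2), the general solution is
    y(x) = A cosh(sqrt(2) x) + B sinh(sqrt(2) x).
Fixed left endpoint y(0) = 4 ⇒ A = 4.
The right endpoint x = 1 is free, so the natural (transversality) condition is ∂L/∂y' |_{x=1} = 0, i.e. y'(1) = 0.
Compute y'(x) = A k sinh(k x) + B k cosh(k x), so
    y'(1) = A k sinh(k·1) + B k cosh(k·1) = 0
    ⇒ B = −A tanh(k·1) = − 4 tanh(sqrt(2)·1).
Therefore the extremal is
    y(x) = 4 cosh(sqrt(2) x) − 4 tanh(sqrt(2)·1) sinh(sqrt(2) x).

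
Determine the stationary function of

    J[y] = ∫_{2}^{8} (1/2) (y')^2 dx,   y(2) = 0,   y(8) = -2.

The Lagrangian is L = (1/2) (y')^2.
Compute ∂L/∂y = 0, ∂L/∂y' = y'.
The Euler-Lagrange equation d/dx(∂L/∂y') − ∂L/∂y = 0 reduces to
    y'' = 0.
Its general solution is
    y(x) = A x + B,
with A, B fixed by the endpoint conditions.
Applying the endpoint conditions y(2) = 0 and y(8) = -2: solve A·2 + B = 0 and A·8 + B = -2. Subtracting gives A(8 − 2) = -2 − 0, so A = -1/3, and B = 0 − A·2 = 2/3. Therefore
    y(x) = (-1/3) x + 2/3.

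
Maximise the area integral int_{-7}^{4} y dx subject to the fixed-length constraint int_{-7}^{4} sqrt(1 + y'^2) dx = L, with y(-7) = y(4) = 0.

Set up the augmented Lagrangian using a multiplier λ for the length constraint:
    F(y, y') = y − λ sqrt(1 + y'^2).
F has no explicit x dependence, so the Beltrami identity yields a first integral
    F − y' ∂F/∂y' = C.
Compute ∂F/∂y' = −λ y' / sqrt(1 + y'^2). Then
    y − λ sqrt(1 + y'^2) + λ y'^2 / sqrt(1 + y'^2) = C
    ⇒  y − λ / sqrt(1 + y'^2) = C.
Solving for y' and integrating gives
    (x − a)^2 + (y − b)^2 = λ^2,
a circular arc of radius λ. The constants a, b are determined by the endpoint conditions y(-7) = y(4) = 0, and λ is fixed implicitly by the length constraint
    ∫_{-7}^{4} sqrt(1 + y'^2) dx = L.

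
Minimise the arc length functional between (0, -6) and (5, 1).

Arc-length functional: J[y] = ∫ sqrt(1 + (y')^2) dx.
Lagrangian L = sqrt(1 + (y')^2) has no explicit y dependence, so ∂L/∂y = 0 and the Euler-Lagrange equation gives
    d/dx( y' / sqrt(1 + (y')^2) ) = 0  ⇒  y' / sqrt(1 + (y')^2) = const.
Hence y' is constant, so y(x) is affine.
Fitting the endpoints (0, -6) and (5, 1):
    slope m = (1 − (-6)) / (5 − 0) = 7/5,
    intercept c = (-6) − m·0 = -6.
Extremal: y(x) = (7/5) x - 6.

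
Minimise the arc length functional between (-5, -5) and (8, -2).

Arc-length functional: J[y] = ∫ sqrt(1 + (y')^2) dx.
Lagrangian L = sqrt(1 + (y')^2) has no explicit y dependence, so ∂L/∂y = 0 and the Euler-Lagrange equation gives
    d/dx( y' / sqrt(1 + (y')^2) ) = 0  ⇒  y' / sqrt(1 + (y')^2) = const.
Hence y' is constant, so y(x) is affine.
Fitting the endpoints (-5, -5) and (8, -2):
    slope m = ((-2) − (-5)) / (8 − (-5)) = 3/13,
    intercept c = (-5) − m·(-5) = -50/13.
Extremal: y(x) = (3/13) x - 50/13.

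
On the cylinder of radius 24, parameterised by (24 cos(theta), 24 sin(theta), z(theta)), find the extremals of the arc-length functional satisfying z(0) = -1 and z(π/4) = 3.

Parameterise the cylinder of radius R = 24 as
    r(θ) = (24 cos θ, 24 sin θ, z(θ)).
The arc-length element is
    ds = sqrt(576 + (dz/dθ)^2) dθ,
so the Lagrangian is L = sqrt(576 + z'^2).
L depends on z' only, not on z or θ, so ∂L/∂z = 0 and
    ∂L/∂z' = z' / sqrt(576 + z'^2).
The Euler-Lagrange equation gives
    d/dθ( z' / sqrt(576 + z'^2) ) = 0,
so z' is constant. Integrating once:
    z(θ) = a θ + b,
a helix on the cylinder (a straight line when the cylinder is unrolled). The constants a, b are determined by the endpoint conditions.
With endpoint conditions z(0) = -1 and z(π/4) = 3: from z(0) = b we get b = -1, and a·π/4 + -1 = 3 gives a = 16/π, so
    z(θ) = (16/π) θ − 1.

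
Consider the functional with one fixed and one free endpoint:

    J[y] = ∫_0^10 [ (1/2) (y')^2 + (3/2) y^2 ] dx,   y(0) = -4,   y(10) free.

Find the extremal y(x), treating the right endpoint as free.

The Lagrangian L = (1/2) (y')^2 + (3/2) y^2 gives
    ∂L/∂y = 3 y,   ∂L/∂y' = y'.
Euler-Lagrange: y'' − 3 y = 0.
With k = sqrt(3), the general solution is
    y(x) = A cosh(sqrt(3) x) + B sinh(sqrt(3) x).
Fixed left endpoint y(0) = -4 ⇒ A = -4.
The right endpoint x = 10 is free, so the natural (transversality) condition is ∂L/∂y' |_{x=10} = 0, i.e. y'(10) = 0.
Compute y'(x) = A k sinh(k x) + B k cosh(k x), so
    y'(10) = A k sinh(k·10) + B k cosh(k·10) = 0
    ⇒ B = −A tanh(k·10) = 4 tanh(sqrt(3)·10).
Therefore the extremal is
    y(x) = −4 cosh(sqrt(3) x) + 4 tanh(sqrt(3)·10) sinh(sqrt(3) x).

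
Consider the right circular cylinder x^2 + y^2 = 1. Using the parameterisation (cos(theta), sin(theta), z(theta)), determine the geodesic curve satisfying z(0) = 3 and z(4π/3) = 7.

Parameterise the cylinder of radius R = 1 as
    r(θ) = (cos θ, sin θ, z(θ)).
The arc-length element is
    ds = sqrt(1 + (dz/dθ)^2) dθ,
so the Lagrangian is L = sqrt(1 + z'^2).
L depends on z' only, not on z or θ, so ∂L/∂z = 0 and
    ∂L/∂z' = z' / sqrt(1 + z'^2).
The Euler-Lagrange equation gives
    d/dθ( z' / sqrt(1 + z'^2) ) = 0,
so z' is constant. Integrating once:
    z(θ) = a θ + b,
a helix on the cylinder (a straight line when the cylinder is unrolled). The constants a, b are determined by the endpoint conditions.
With endpoint conditions z(0) = 3 and z(4π/3) = 7: from z(0) = b we get b = 3, and a·4π/3 + 3 = 7 gives a = 3/π, so
    z(θ) = (3/π) θ + 3.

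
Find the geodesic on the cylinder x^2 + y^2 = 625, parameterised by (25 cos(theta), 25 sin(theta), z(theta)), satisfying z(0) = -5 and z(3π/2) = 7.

Parameterise the cylinder of radius R = 25 as
    r(θ) = (25 cos θ, 25 sin θ, z(θ)).
The arc-length element is
    ds = sqrt(625 + (dz/dθ)^2) dθ,
so the Lagrangian is L = sqrt(625 + z'^2).
L depends on z' only, not on z or θ, so ∂L/∂z = 0 and
    ∂L/∂z' = z' / sqrt(625 + z'^2).
The Euler-Lagrange equation gives
    d/dθ( z' / sqrt(625 + z'^2) ) = 0,
so z' is constant. Integrating once:
    z(θ) = a θ + b,
a helix on the cylinder (a straight line when the cylinder is unrolled). The constants a, b are determined by the endpoint conditions.
With endpoint conditions z(0) = -5 and z(3π/2) = 7: from z(0) = b we get b = -5, and a·3π/2 + -5 = 7 gives a = 8/π, so
    z(θ) = (8/π) θ − 5.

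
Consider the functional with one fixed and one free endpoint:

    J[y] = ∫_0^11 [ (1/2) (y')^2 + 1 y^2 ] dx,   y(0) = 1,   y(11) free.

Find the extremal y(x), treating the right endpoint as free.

The Lagrangian L = (1/2) (y')^2 + 1 y^2 gives
    ∂L/∂y = 2 y,   ∂L/∂y' = y'.
Euler-Lagrange: y'' − 2 y = 0.
With k = sqrt(2), the general solution is
    y(x) = A cosh(sqrt(2) x) + B sinh(sqrt(2) x).
Fixed left endpoint y(0) = 1 ⇒ A = 1.
The right endpoint x = 11 is free, so the natural (transversality) condition is ∂L/∂y' |_{x=11} = 0, i.e. y'(11) = 0.
Compute y'(x) = A k sinh(k x) + B k cosh(k x), so
    y'(11) = A k sinh(k·11) + B k cosh(k·11) = 0
    ⇒ B = −A tanh(k·11) = − tanh(sqrt(2)·11).
Therefore the extremal is
    y(x) = cosh(sqrt(2) x) − tanh(sqrt(2)·11) sinh(sqrt(2) x).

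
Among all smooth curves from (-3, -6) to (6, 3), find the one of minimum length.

Arc-length functional: J[y] = ∫ sqrt(1 + (y')^2) dx.
Lagrangian L = sqrt(1 + (y')^2) has no explicit y dependence, so ∂L/∂y = 0 and the Euler-Lagrange equation gives
    d/dx( y' / sqrt(1 + (y')^2) ) = 0  ⇒  y' / sqrt(1 + (y')^2) = const.
Hence y' is constant, so y(x) is affine.
Fitting the endpoints (-3, -6) and (6, 3):
    slope m = (3 − (-6)) / (6 − (-3)) = 1,
    intercept c = (-6) − m·(-3) = -3.
Extremal: y(x) = x - 3.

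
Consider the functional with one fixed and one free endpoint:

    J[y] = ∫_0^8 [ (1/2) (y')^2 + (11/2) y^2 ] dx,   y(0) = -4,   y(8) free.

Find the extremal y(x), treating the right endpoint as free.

The Lagrangian L = (1/2) (y')^2 + (11/2) y^2 gives
    ∂L/∂y = 11 y,   ∂L/∂y' = y'.
Euler-Lagrange: y'' − 11 y = 0.
With k = sqrt(11), the general solution is
    y(x) = A cosh(sqrt(11) x) + B sinh(sqrt(11) x).
Fixed left endpoint y(0) = -4 ⇒ A = -4.
The right endpoint x = 8 is free, so the natural (transversality) condition is ∂L/∂y' |_{x=8} = 0, i.e. y'(8) = 0.
Compute y'(x) = A k sinh(k x) + B k cosh(k x), so
    y'(8) = A k sinh(k·8) + B k cosh(k·8) = 0
    ⇒ B = −A tanh(k·8) = 4 tanh(sqrt(11)·8).
Therefore the extremal is
    y(x) = −4 cosh(sqrt(11) x) + 4 tanh(sqrt(11)·8) sinh(sqrt(11) x).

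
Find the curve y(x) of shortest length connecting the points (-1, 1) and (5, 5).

Arc-length functional: J[y] = ∫ sqrt(1 + (y')^2) dx.
Lagrangian L = sqrt(1 + (y')^2) has no explicit y dependence, so ∂L/∂y = 0 and the Euler-Lagrange equation gives
    d/dx( y' / sqrt(1 + (y')^2) ) = 0  ⇒  y' / sqrt(1 + (y')^2) = const.
Hence y' is constant, so y(x) is affine.
Fitting the endpoints (-1, 1) and (5, 5):
    slope m = (5 − 1) / (5 − (-1)) = 2/3,
    intercept c = 1 − m·(-1) = 5/3.
Extremal: y(x) = (2/3) x + 5/3.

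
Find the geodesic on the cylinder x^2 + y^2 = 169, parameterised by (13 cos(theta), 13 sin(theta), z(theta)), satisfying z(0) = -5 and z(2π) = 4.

Parameterise the cylinder of radius R = 13 as
    r(θ) = (13 cos θ, 13 sin θ, z(θ)).
The arc-length element is
    ds = sqrt(169 + (dz/dθ)^2) dθ,
so the Lagrangian is L = sqrt(169 + z'^2).
L depends on z' only, not on z or θ, so ∂L/∂z = 0 and
    ∂L/∂z' = z' / sqrt(169 + z'^2).
The Euler-Lagrange equation gives
    d/dθ( z' / sqrt(169 + z'^2) ) = 0,
so z' is constant. Integrating once:
    z(θ) = a θ + b,
a helix on the cylinder (a straight line when the cylinder is unrolled). The constants a, b are determined by the endpoint conditions.
With endpoint conditions z(0) = -5 and z(2π) = 4: from z(0) = b we get b = -5, and a·2π + -5 = 4 gives a = 9/(2π), so
    z(θ) = (9/(2π)) θ − 5.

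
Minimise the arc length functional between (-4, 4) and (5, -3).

Arc-length functional: J[y] = ∫ sqrt(1 + (y')^2) dx.
Lagrangian L = sqrt(1 + (y')^2) has no explicit y dependence, so ∂L/∂y = 0 and the Euler-Lagrange equation gives
    d/dx( y' / sqrt(1 + (y')^2) ) = 0  ⇒  y' / sqrt(1 + (y')^2) = const.
Hence y' is constant, so y(x) is affine.
Fitting the endpoints (-4, 4) and (5, -3):
    slope m = ((-3) − 4) / (5 − (-4)) = -7/9,
    intercept c = 4 − m·(-4) = 8/9.
Extremal: y(x) = (-7/9) x + 8/9.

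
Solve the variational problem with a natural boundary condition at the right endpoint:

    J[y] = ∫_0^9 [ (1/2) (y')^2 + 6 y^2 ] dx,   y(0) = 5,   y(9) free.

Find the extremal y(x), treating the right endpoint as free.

The Lagrangian L = (1/2) (y')^2 + 6 y^2 gives
    ∂L/∂y = 12 y,   ∂L/∂y' = y'.
Euler-Lagrange: y'' − 12 y = 0.
With k = sqrt(12), the general solution is
    y(x) = A cosh(sqrt(12) x) + B sinh(sqrt(12) x).
Fixed left endpoint y(0) = 5 ⇒ A = 5.
The right endpoint x = 9 is free, so the natural (transversality) condition is ∂L/∂y' |_{x=9} = 0, i.e. y'(9) = 0.
Compute y'(x) = A k sinh(k x) + B k cosh(k x), so
    y'(9) = A k sinh(k·9) + B k cosh(k·9) = 0
    ⇒ B = −A tanh(k·9) = − 5 tanh(sqrt(12)·9).
Therefore the extremal is
    y(x) = 5 cosh(sqrt(12) x) − 5 tanh(sqrt(12)·9) sinh(sqrt(12) x).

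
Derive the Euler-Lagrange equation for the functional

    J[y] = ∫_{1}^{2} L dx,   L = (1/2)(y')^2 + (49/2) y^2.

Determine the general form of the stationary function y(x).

The Lagrangian is L = (1/2)(y')^2 + (49/2) y^2.
∂L/∂y = 49y.
∂L/∂y' = y'.
The Euler-Lagrange equation d/dx(∂L/∂y') − ∂L/∂y = 0 becomes:
    y'' - 49 y = 0
General solution: y(x) = A e^(7x) + B e^(-7x), where A and B are arbitrary constants fixed by the endpoint conditions.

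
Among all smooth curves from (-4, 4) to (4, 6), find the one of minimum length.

Arc-length functional: J[y] = ∫ sqrt(1 + (y')^2) dx.
Lagrangian L = sqrt(1 + (y')^2) has no explicit y dependence, so ∂L/∂y = 0 and the Euler-Lagrange equation gives
    d/dx( y' / sqrt(1 + (y')^2) ) = 0  ⇒  y' / sqrt(1 + (y')^2) = const.
Hence y' is constant, so y(x) is affine.
Fitting the endpoints (-4, 4) and (4, 6):
    slope m = (6 − 4) / (4 − (-4)) = 1/4,
    intercept c = 4 − m·(-4) = 5.
Extremal: y(x) = (1/4) x + 5.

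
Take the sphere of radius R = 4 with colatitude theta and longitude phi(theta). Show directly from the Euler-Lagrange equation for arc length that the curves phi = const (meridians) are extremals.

On the sphere of radius R = 4 with spherical coordinates (θ, φ), the induced metric is
    ds^2 = 16(dθ^2 + sin^2(θ) dφ^2).
Using θ as the parameter, the arc-length functional becomes
    J[φ] = ∫ 4 sqrt(1 + sin^2(θ) (dφ/dθ)^2) dθ.
So L = 4 sqrt(1 + sin^2(θ) φ'^2). Compute
    ∂L/∂φ = 0  (L has no explicit φ dependence),
    ∂L/∂φ' = 4 sin^2(θ) φ' / sqrt(1 + sin^2(θ) φ'^2).
For the candidate φ(θ) = c (constant), φ' = 0, so ∂L/∂φ' evaluated along the candidate vanishes, and ∂L/∂φ is identically zero. Hence
    d/dθ(∂L/∂φ') − ∂L/∂φ = 0
is satisfied. Therefore meridians φ = const are extremals of arc length — they are geodesics on the sphere.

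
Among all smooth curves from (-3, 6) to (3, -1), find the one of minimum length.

Arc-length functional: J[y] = ∫ sqrt(1 + (y')^2) dx.
Lagrangian L = sqrt(1 + (y')^2) has no explicit y dependence, so ∂L/∂y = 0 and the Euler-Lagrange equation gives
    d/dx( y' / sqrt(1 + (y')^2) ) = 0  ⇒  y' / sqrt(1 + (y')^2) = const.
Hence y' is constant, so y(x) is affine.
Fitting the endpoints (-3, 6) and (3, -1):
    slope m = ((-1) − 6) / (3 − (-3)) = -7/6,
    intercept c = 6 − m·(-3) = 5/2.
Extremal: y(x) = (-7/6) x + 5/2.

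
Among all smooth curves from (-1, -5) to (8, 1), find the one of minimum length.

Arc-length functional: J[y] = ∫ sqrt(1 + (y')^2) dx.
Lagrangian L = sqrt(1 + (y')^2) has no explicit y dependence, so ∂L/∂y = 0 and the Euler-Lagrange equation gives
    d/dx( y' / sqrt(1 + (y')^2) ) = 0  ⇒  y' / sqrt(1 + (y')^2) = const.
Hence y' is constant, so y(x) is affine.
Fitting the endpoints (-1, -5) and (8, 1):
    slope m = (1 − (-5)) / (8 − (-1)) = 2/3,
    intercept c = (-5) − m·(-1) = -13/3.
Extremal: y(x) = (2/3) x - 13/3.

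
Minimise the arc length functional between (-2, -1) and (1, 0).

Arc-length functional: J[y] = ∫ sqrt(1 + (y')^2) dx.
Lagrangian L = sqrt(1 + (y')^2) has no explicit y dependence, so ∂L/∂y = 0 and the Euler-Lagrange equation gives
    d/dx( y' / sqrt(1 + (y')^2) ) = 0  ⇒  y' / sqrt(1 + (y')^2) = const.
Hence y' is constant, so y(x) is affine.
Fitting the endpoints (-2, -1) and (1, 0):
    slope m = (0 − (-1)) / (1 − (-2)) = 1/3,
    intercept c = (-1) − m·(-2) = -1/3.
Extremal: y(x) = (1/3) x - 1/3.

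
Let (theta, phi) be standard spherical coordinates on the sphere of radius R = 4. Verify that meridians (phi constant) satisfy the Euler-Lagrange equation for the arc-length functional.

On the sphere of radius R = 4 with spherical coordinates (θ, φ), the induced metric is
    ds^2 = 16(dθ^2 + sin^2(θ) dφ^2).
Using θ as the parameter, the arc-length functional becomes
    J[φ] = ∫ 4 sqrt(1 + sin^2(θ) (dφ/dθ)^2) dθ.
So L = 4 sqrt(1 + sin^2(θ) φ'^2). Compute
    ∂L/∂φ = 0  (L has no explicit φ dependence),
    ∂L/∂φ' = 4 sin^2(θ) φ' / sqrt(1 + sin^2(θ) φ'^2).
For the candidate φ(θ) = c (constant), φ' = 0, so ∂L/∂φ' evaluated along the candidate vanishes, and ∂L/∂φ is identically zero. Hence
    d/dθ(∂L/∂φ') − ∂L/∂φ = 0
is satisfied. Therefore meridians φ = const are extremals of arc length — they are geodesics on the sphere.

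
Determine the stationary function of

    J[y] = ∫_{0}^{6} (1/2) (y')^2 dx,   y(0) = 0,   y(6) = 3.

The Lagrangian is L = (1/2) (y')^2.
Compute ∂L/∂y = 0, ∂L/∂y' = y'.
The Euler-Lagrange equation d/dx(∂L/∂y') − ∂L/∂y = 0 reduces to
    y'' = 0.
Its general solution is
    y(x) = A x + B,
with A, B fixed by the endpoint conditions.
Applying the endpoint conditions y(0) = 0 and y(6) = 3: solve A·0 + B = 0 and A·6 + B = 3. Subtracting gives A(6 − 0) = 3 − 0, so A = 1/2, and B = 0 − A·0 = 0. Therefore
    y(x) = (1/2) x.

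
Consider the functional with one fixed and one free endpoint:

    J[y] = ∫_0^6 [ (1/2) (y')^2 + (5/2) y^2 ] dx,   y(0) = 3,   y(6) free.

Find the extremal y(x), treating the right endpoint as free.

The Lagrangian L = (1/2) (y')^2 + (5/2) y^2 gives
    ∂L/∂y = 5 y,   ∂L/∂y' = y'.
Euler-Lagrange: y'' − 5 y = 0.
With k = sqrt(5), the general solution is
    y(x) = A cosh(sqrt(5) x) + B sinh(sqrt(5) x).
Fixed left endpoint y(0) = 3 ⇒ A = 3.
The right endpoint x = 6 is free, so the natural (transversality) condition is ∂L/∂y' |_{x=6} = 0, i.e. y'(6) = 0.
Compute y'(x) = A k sinh(k x) + B k cosh(k x), so
    y'(6) = A k sinh(k·6) + B k cosh(k·6) = 0
    ⇒ B = −A tanh(k·6) = − 3 tanh(sqrt(5)·6).
Therefore the extremal is
    y(x) = 3 cosh(sqrt(5) x) − 3 tanh(sqrt(5)·6) sinh(sqrt(5) x).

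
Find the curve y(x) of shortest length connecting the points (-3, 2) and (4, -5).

Arc-length functional: J[y] = ∫ sqrt(1 + (y')^2) dx.
Lagrangian L = sqrt(1 + (y')^2) has no explicit y dependence, so ∂L/∂y = 0 and the Euler-Lagrange equation gives
    d/dx( y' / sqrt(1 + (y')^2) ) = 0  ⇒  y' / sqrt(1 + (y')^2) = const.
Hence y' is constant, so y(x) is affine.
Fitting the endpoints (-3, 2) and (4, -5):
    slope m = ((-5) − 2) / (4 − (-3)) = -1,
    intercept c = 2 − m·(-3) = -1.
Extremal: y(x) = -x - 1.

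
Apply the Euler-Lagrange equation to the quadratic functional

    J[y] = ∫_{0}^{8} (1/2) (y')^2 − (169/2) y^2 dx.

The Lagrangian is L = (1/2) (y')^2 − (169/2) y^2.
Compute ∂L/∂y = -169y, ∂L/∂y' = y'.
The Euler-Lagrange equation d/dx(∂L/∂y') − ∂L/∂y = 0 reduces to
    y'' + 169 y = 0.
Its general solution is
    y(x) = A sin(13x) + B cos(13x),
with A, B fixed by the endpoint conditions.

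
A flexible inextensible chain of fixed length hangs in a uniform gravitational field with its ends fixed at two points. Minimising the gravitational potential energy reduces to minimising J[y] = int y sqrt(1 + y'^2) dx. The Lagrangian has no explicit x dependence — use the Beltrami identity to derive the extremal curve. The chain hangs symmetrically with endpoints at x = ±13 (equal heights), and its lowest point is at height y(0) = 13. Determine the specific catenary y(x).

The Lagrangian L(y, y') = y sqrt(1 + y'^2) has no explicit x dependence, so the Beltrami identity applies:
    L − y' ∂L/∂y' = C.
Compute ∂L/∂y' = y · y' / sqrt(1 + y'^2). Then
    L − y' ∂L/∂y'
    = y sqrt(1 + y'^2) − y · y'^2 / sqrt(1 + y'^2)
    = y (1 + y'^2 − y'^2) / sqrt(1 + y'^2)
    = y / sqrt(1 + y'^2) = C.
Squaring gives y^2 = C^2 (1 + y'^2), i.e.
    y'^2 = y^2 / C^2 − 1.
Separating variables,
    dy / sqrt(y^2 − C^2) = dx / C,
and integrating gives arccosh(y / C) = (x − a)/C, so
    y(x) = C cosh((x − a)/C),
the catenary. The constants C and a are fixed by the two endpoint conditions (and, for the hanging-chain problem, the length constraint selects C).
Now fit the given data. The endpoints x = ±13 are symmetric at equal height, so the catenary is even about its minimum: a = 0 and y(x) = C cosh(x/C). The lowest point is y(0) = C cosh(0) = C, and we are told y(0) = 13, so C = 13. Therefore
    y(x) = 13 cosh(x/13),
and at the endpoints
    y(±13) = 13 cosh(13/13).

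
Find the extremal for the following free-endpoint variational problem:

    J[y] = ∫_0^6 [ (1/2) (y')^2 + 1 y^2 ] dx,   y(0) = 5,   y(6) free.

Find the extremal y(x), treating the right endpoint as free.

The Lagrangian L = (1/2) (y')^2 + 1 y^2 gives
    ∂L/∂y = 2 y,   ∂L/∂y' = y'.
Euler-Lagrange: y'' − 2 y = 0.
With k = sqrt(2), the general solution is
    y(x) = A cosh(sqrt(2) x) + B sinh(sqrt(2) x).
Fixed left endpoint y(0) = 5 ⇒ A = 5.
The right endpoint x = 6 is free, so the natural (transversality) condition is ∂L/∂y' |_{x=6} = 0, i.e. y'(6) = 0.
Compute y'(x) = A k sinh(k x) + B k cosh(k x), so
    y'(6) = A k sinh(k·6) + B k cosh(k·6) = 0
    ⇒ B = −A tanh(k·6) = − 5 tanh(sqrt(2)·6).
Therefore the extremal is
    y(x) = 5 cosh(sqrt(2) x) − 5 tanh(sqrt(2)·6) sinh(sqrt(2) x).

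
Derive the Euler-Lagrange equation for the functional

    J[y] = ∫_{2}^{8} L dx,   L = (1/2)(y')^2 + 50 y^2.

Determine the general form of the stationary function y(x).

The Lagrangian is L = (1/2)(y')^2 + 50 y^2.
∂L/∂y = 100y.
∂L/∂y' = y'.
The Euler-Lagrange equation d/dx(∂L/∂y') − ∂L/∂y = 0 becomes:
    y'' - 100 y = 0
General solution: y(x) = A e^(10x) + B e^(-10x), where A and B are arbitrary constants fixed by the endpoint conditions.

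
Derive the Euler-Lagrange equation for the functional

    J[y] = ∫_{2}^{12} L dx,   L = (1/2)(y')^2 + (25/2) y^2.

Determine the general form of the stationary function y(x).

The Lagrangian is L = (1/2)(y')^2 + (25/2) y^2.
∂L/∂y = 25y.
∂L/∂y' = y'.
The Euler-Lagrange equation d/dx(∂L/∂y') − ∂L/∂y = 0 becomes:
    y'' - 25 y = 0
General solution: y(x) = A e^(5x) + B e^(-5x), where A and B are arbitrary constants fixed by the endpoint conditions.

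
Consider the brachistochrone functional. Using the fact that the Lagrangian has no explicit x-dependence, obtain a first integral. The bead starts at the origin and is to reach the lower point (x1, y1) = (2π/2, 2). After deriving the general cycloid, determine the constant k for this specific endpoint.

The Lagrangian L = sqrt((1 + y'^2) / y) has no explicit x dependence, so the Beltrami identity applies:
    L − y' ∂L/∂y' = C.
Compute ∂L/∂y' = y' / sqrt(y (1 + y'^2)).
Substitute:
    sqrt((1 + y'^2)/y) − y'·y' / sqrt(y (1 + y'^2))
    = (1 + y'^2) / sqrt(y (1 + y'^2)) − y'^2 / sqrt(y (1 + y'^2))
    = 1 / sqrt(y (1 + y'^2)) = C.
Squaring and rearranging gives the first integral
    y (1 + y'^2) = 1/C^2 =: k   (constant).
Solving this first-order ODE by the substitution
    y = (k/2)(1 − cos θ)
yields the cycloid parameterisation
    x(θ) = (k/2)(θ − sin θ),   y(θ) = (k/2)(1 − cos θ).
The constant k is fixed by the endpoint condition.
Now fit the given lower endpoint (x1, y1) = (2π/2, 2). At the bottom of the first arch (θ = π), the parametric equations give
    y(π) = (k/2)(1 − cos π) = k,
    x(π) = (k/2)(π − sin π) = kπ/2.
Matching y(π) = 2 gives k = 2, consistent with x(π) = 2π/2. Therefore the specific cycloid is
    x(θ) = (2/2)(θ − sin θ),   y(θ) = (2/2)(1 − cos θ).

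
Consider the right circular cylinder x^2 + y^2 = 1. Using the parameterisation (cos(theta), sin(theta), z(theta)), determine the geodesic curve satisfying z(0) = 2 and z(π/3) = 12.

Parameterise the cylinder of radius R = 1 as
    r(θ) = (cos θ, sin θ, z(θ)).
The arc-length element is
    ds = sqrt(1 + (dz/dθ)^2) dθ,
so the Lagrangian is L = sqrt(1 + z'^2).
L depends on z' only, not on z or θ, so ∂L/∂z = 0 and
    ∂L/∂z' = z' / sqrt(1 + z'^2).
The Euler-Lagrange equation gives
    d/dθ( z' / sqrt(1 + z'^2) ) = 0,
so z' is constant. Integrating once:
    z(θ) = a θ + b,
a helix on the cylinder (a straight line when the cylinder is unrolled). The constants a, b are determined by the endpoint conditions.
With endpoint conditions z(0) = 2 and z(π/3) = 12: from z(0) = b we get b = 2, and a·π/3 + 2 = 12 gives a = 30/π, so
    z(θ) = (30/π) θ + 2.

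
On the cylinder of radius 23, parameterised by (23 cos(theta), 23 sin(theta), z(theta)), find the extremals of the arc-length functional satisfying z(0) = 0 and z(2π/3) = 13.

Parameterise the cylinder of radius R = 23 as
    r(θ) = (23 cos θ, 23 sin θ, z(θ)).
The arc-length element is
    ds = sqrt(529 + (dz/dθ)^2) dθ,
so the Lagrangian is L = sqrt(529 + z'^2).
L depends on z' only, not on z or θ, so ∂L/∂z = 0 and
    ∂L/∂z' = z' / sqrt(529 + z'^2).
The Euler-Lagrange equation gives
    d/dθ( z' / sqrt(529 + z'^2) ) = 0,
so z' is constant. Integrating once:
    z(θ) = a θ + b,
a helix on the cylinder (a straight line when the cylinder is unrolled). The constants a, b are determined by the endpoint conditions.
With endpoint conditions z(0) = 0 and z(2π/3) = 13: from z(0) = b we get b = 0, and a·2π/3 + 0 = 13 gives a = 39/(2π), so
    z(θ) = (39/(2π)) θ.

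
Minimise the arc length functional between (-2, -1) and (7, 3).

Arc-length functional: J[y] = ∫ sqrt(1 + (y')^2) dx.
Lagrangian L = sqrt(1 + (y')^2) has no explicit y dependence, so ∂L/∂y = 0 and the Euler-Lagrange equation gives
    d/dx( y' / sqrt(1 + (y')^2) ) = 0  ⇒  y' / sqrt(1 + (y')^2) = const.
Hence y' is constant, so y(x) is affine.
Fitting the endpoints (-2, -1) and (7, 3):
    slope m = (3 − (-1)) / (7 − (-2)) = 4/9,
    intercept c = (-1) − m·(-2) = -1/9.
Extremal: y(x) = (4/9) x - 1/9.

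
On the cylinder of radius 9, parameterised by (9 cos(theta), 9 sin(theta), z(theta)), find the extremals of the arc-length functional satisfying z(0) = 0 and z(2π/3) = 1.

Parameterise the cylinder of radius R = 9 as
    r(θ) = (9 cos θ, 9 sin θ, z(θ)).
The arc-length element is
    ds = sqrt(81 + (dz/dθ)^2) dθ,
so the Lagrangian is L = sqrt(81 + z'^2).
L depends on z' only, not on z or θ, so ∂L/∂z = 0 and
    ∂L/∂z' = z' / sqrt(81 + z'^2).
The Euler-Lagrange equation gives
    d/dθ( z' / sqrt(81 + z'^2) ) = 0,
so z' is constant. Integrating once:
    z(θ) = a θ + b,
a helix on the cylinder (a straight line when the cylinder is unrolled). The constants a, b are determined by the endpoint conditions.
With endpoint conditions z(0) = 0 and z(2π/3) = 1: from z(0) = b we get b = 0, and a·2π/3 + 0 = 1 gives a = 3/(2π), so
    z(θ) = (3/(2π)) θ.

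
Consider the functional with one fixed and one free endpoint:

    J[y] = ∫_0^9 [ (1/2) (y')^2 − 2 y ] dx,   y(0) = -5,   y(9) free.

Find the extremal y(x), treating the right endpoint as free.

The Lagrangian L = (1/2) (y')^2 − 2 y gives
    ∂L/∂y = −2,   ∂L/∂y' = y'.
Euler-Lagrange: d/dx(y') − (−2) = 0, i.e. y'' + 2 = 0, so
    y(x) = −(2/2) x^2 + C1 x + C2.
Fixed left endpoint y(0) = -5 ⇒ C2 = -5.
The right endpoint x = 9 is free, so the natural (transversality) condition is ∂L/∂y' |_{x=9} = 0, i.e. y'(9) = 0.
Compute y'(x) = −2 x + C1, so y'(9) = −18 + C1 = 0 ⇒ C1 = 18.
Therefore the extremal is
    y(x) = −x^2 + 18 x − 5.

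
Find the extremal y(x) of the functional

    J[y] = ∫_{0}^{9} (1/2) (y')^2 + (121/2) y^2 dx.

The Lagrangian is L = (1/2) (y')^2 + (121/2) y^2.
Compute ∂L/∂y = 121y, ∂L/∂y' = y'.
The Euler-Lagrange equation d/dx(∂L/∂y') − ∂L/∂y = 0 reduces to
    y'' − 121 y = 0.
Its general solution is
    y(x) = A e^(11x) + B e^(−11x),
with A, B fixed by the endpoint conditions.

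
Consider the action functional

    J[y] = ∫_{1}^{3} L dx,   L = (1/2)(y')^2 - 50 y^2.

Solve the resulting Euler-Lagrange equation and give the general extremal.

The Lagrangian is L = (1/2)(y')^2 - 50 y^2.
∂L/∂y = -100y.
∂L/∂y' = y'.
The Euler-Lagrange equation d/dx(∂L/∂y') − ∂L/∂y = 0 becomes:
    y'' + 100 y = 0
General solution: y(x) = A sin(10x) + B cos(10x), where A and B are arbitrary constants fixed by the endpoint conditions.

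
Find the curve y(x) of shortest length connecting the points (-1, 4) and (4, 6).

Arc-length functional: J[y] = ∫ sqrt(1 + (y')^2) dx.
Lagrangian L = sqrt(1 + (y')^2) has no explicit y dependence, so ∂L/∂y = 0 and the Euler-Lagrange equation gives
    d/dx( y' / sqrt(1 + (y')^2) ) = 0  ⇒  y' / sqrt(1 + (y')^2) = const.
Hence y' is constant, so y(x) is affine.
Fitting the endpoints (-1, 4) and (4, 6):
    slope m = (6 − 4) / (4 − (-1)) = 2/5,
    intercept c = 4 − m·(-1) = 22/5.
Extremal: y(x) = (2/5) x + 22/5.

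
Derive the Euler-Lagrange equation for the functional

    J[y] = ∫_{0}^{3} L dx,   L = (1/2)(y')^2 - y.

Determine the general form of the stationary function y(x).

The Lagrangian is L = (1/2)(y')^2 - y.
∂L/∂y = -1.
∂L/∂y' = y'.
The Euler-Lagrange equation d/dx(∂L/∂y') − ∂L/∂y = 0 becomes:
    y'' + 1 = 0
General solution: y(x) = -x^2/2 + A x + B, where A and B are arbitrary constants fixed by the endpoint conditions.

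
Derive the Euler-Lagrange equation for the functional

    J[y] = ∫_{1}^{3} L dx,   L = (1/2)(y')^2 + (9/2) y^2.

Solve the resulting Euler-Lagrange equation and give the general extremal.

The Lagrangian is L = (1/2)(y')^2 + (9/2) y^2.
∂L/∂y = 9y.
∂L/∂y' = y'.
The Euler-Lagrange equation d/dx(∂L/∂y') − ∂L/∂y = 0 becomes:
    y'' - 9 y = 0
General solution: y(x) = A e^(3x) + B e^(-3x), where A and B are arbitrary constants fixed by the endpoint conditions.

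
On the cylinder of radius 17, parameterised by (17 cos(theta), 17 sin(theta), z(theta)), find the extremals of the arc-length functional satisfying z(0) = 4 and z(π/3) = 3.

Parameterise the cylinder of radius R = 17 as
    r(θ) = (17 cos θ, 17 sin θ, z(θ)).
The arc-length element is
    ds = sqrt(289 + (dz/dθ)^2) dθ,
so the Lagrangian is L = sqrt(289 + z'^2).
L depends on z' only, not on z or θ, so ∂L/∂z = 0 and
    ∂L/∂z' = z' / sqrt(289 + z'^2).
The Euler-Lagrange equation gives
    d/dθ( z' / sqrt(289 + z'^2) ) = 0,
so z' is constant. Integrating once:
    z(θ) = a θ + b,
a helix on the cylinder (a straight line when the cylinder is unrolled). The constants a, b are determined by the endpoint conditions.
With endpoint conditions z(0) = 4 and z(π/3) = 3: from z(0) = b we get b = 4, and a·π/3 + 4 = 3 gives a = -3/π, so
    z(θ) = (-3/π) θ + 4.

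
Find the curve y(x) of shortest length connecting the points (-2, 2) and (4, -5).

Arc-length functional: J[y] = ∫ sqrt(1 + (y')^2) dx.
Lagrangian L = sqrt(1 + (y')^2) has no explicit y dependence, so ∂L/∂y = 0 and the Euler-Lagrange equation gives
    d/dx( y' / sqrt(1 + (y')^2) ) = 0  ⇒  y' / sqrt(1 + (y')^2) = const.
Hence y' is constant, so y(x) is affine.
Fitting the endpoints (-2, 2) and (4, -5):
    slope m = ((-5) − 2) / (4 − (-2)) = -7/6,
    intercept c = 2 − m·(-2) = -1/3.
Extremal: y(x) = (-7/6) x - 1/3.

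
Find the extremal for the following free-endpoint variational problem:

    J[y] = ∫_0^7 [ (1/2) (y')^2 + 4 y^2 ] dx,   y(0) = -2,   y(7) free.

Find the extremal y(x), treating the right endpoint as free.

The Lagrangian L = (1/2) (y')^2 + 4 y^2 gives
    ∂L/∂y = 8 y,   ∂L/∂y' = y'.
Euler-Lagrange: y'' − 8 y = 0.
With k = sqrt(8), the general solution is
    y(x) = A cosh(sqrt(8) x) + B sinh(sqrt(8) x).
Fixed left endpoint y(0) = -2 ⇒ A = -2.
The right endpoint x = 7 is free, so the natural (transversality) condition is ∂L/∂y' |_{x=7} = 0, i.e. y'(7) = 0.
Compute y'(x) = A k sinh(k x) + B k cosh(k x), so
    y'(7) = A k sinh(k·7) + B k cosh(k·7) = 0
    ⇒ B = −A tanh(k·7) = 2 tanh(sqrt(8)·7).
Therefore the extremal is
    y(x) = −2 cosh(sqrt(8) x) + 2 tanh(sqrt(8)·7) sinh(sqrt(8) x).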